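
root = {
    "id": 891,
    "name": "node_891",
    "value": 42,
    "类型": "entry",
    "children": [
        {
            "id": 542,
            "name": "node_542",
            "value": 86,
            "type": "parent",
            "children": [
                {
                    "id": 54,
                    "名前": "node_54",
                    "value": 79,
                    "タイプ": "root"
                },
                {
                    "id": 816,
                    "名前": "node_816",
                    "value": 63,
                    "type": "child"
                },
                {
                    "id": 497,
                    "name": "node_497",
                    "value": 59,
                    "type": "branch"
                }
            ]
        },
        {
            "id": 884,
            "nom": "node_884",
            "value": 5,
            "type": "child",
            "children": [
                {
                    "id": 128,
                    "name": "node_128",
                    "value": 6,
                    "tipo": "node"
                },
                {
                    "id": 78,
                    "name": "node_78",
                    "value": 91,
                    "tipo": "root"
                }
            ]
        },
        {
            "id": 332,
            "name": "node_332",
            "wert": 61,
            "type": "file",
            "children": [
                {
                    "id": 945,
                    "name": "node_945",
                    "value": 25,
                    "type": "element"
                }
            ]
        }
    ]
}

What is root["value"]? 42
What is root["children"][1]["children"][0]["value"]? 6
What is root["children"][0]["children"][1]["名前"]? "node_816"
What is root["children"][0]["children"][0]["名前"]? "node_54"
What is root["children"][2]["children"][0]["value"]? 25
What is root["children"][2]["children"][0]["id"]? 945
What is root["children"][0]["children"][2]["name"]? "node_497"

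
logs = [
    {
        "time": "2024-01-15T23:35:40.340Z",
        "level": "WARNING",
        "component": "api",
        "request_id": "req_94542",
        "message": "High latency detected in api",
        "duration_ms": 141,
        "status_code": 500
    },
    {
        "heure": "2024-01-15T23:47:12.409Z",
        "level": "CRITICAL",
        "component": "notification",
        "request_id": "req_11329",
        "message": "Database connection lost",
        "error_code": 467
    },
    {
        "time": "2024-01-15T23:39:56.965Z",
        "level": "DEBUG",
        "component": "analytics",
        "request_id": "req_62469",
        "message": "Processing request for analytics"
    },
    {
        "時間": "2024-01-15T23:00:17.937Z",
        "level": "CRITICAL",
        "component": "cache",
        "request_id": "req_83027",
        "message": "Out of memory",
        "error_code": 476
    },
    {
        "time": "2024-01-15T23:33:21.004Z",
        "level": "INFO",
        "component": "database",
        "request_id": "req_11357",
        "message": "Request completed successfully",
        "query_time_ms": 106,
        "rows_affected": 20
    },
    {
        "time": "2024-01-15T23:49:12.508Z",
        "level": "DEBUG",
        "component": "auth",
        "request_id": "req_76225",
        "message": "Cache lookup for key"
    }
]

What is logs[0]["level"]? "WARNING"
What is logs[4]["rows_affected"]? 20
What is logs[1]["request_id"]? "req_11329"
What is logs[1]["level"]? "CRITICAL"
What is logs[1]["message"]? "Database connection lost"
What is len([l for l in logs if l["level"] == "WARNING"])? 1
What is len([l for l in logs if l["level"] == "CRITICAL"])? 2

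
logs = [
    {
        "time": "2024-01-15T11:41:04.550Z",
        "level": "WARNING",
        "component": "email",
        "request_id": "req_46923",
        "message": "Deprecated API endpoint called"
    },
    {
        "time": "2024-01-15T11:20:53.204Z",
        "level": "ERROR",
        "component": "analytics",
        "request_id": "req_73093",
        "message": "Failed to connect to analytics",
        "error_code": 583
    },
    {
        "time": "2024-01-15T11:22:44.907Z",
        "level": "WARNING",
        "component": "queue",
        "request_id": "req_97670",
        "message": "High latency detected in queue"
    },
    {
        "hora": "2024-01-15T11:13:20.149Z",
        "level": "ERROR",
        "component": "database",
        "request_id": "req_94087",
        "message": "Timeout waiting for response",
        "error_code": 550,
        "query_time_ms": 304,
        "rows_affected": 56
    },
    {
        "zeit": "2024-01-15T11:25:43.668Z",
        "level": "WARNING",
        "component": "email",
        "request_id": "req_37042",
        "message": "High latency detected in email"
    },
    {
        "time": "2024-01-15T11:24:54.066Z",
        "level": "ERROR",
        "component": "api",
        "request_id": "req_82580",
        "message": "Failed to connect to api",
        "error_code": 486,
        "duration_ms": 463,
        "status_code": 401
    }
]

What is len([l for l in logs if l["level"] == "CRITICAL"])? 0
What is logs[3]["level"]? "ERROR"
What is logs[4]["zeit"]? "2024-01-15T11:25:43.668Z"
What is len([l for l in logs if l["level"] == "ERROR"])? 3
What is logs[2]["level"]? "WARNING"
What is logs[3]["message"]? "Timeout waiting for response"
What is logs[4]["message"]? "High latency detected in email"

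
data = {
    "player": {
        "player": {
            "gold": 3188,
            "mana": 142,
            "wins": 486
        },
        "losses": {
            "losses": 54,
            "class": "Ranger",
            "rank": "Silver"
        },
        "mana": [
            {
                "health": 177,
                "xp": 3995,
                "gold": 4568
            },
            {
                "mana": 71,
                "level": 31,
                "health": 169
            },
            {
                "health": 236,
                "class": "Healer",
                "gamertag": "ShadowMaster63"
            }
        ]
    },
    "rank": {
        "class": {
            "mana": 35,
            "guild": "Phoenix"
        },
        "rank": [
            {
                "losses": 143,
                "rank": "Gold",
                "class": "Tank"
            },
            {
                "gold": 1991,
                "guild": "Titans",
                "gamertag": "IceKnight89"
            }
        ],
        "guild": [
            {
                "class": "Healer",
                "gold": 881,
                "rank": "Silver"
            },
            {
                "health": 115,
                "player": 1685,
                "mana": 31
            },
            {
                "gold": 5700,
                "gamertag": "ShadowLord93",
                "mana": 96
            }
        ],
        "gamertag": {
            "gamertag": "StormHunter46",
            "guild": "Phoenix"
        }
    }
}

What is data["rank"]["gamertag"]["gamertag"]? "StormHunter46"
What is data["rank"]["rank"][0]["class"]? "Tank"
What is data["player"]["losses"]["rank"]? "Silver"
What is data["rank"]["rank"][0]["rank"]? "Gold"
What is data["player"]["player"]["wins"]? 486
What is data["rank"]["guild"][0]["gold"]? 881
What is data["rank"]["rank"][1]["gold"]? 1991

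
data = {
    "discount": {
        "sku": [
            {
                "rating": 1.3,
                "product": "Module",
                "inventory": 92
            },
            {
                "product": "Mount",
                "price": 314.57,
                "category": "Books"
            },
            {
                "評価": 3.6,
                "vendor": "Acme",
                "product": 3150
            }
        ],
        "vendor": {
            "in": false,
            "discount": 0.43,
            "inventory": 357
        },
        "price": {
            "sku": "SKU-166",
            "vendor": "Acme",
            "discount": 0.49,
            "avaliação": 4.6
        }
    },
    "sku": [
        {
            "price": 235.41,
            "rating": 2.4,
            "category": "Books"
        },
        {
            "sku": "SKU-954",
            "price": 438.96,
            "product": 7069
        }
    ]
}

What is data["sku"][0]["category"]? "Books"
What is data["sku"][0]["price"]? 235.41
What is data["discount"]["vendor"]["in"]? False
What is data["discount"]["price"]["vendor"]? "Acme"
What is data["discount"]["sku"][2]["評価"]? 3.6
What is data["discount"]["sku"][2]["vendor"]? "Acme"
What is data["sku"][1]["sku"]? "SKU-954"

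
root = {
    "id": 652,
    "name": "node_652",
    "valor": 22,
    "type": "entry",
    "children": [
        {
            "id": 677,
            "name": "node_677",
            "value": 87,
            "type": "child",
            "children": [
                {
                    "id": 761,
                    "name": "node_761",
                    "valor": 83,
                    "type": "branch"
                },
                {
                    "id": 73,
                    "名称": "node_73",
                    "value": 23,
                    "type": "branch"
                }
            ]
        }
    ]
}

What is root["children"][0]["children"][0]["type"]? "branch"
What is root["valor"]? 22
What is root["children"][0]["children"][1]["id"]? 73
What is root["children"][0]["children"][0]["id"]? 761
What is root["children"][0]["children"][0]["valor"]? 83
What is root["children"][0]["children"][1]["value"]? 23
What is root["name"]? "node_652"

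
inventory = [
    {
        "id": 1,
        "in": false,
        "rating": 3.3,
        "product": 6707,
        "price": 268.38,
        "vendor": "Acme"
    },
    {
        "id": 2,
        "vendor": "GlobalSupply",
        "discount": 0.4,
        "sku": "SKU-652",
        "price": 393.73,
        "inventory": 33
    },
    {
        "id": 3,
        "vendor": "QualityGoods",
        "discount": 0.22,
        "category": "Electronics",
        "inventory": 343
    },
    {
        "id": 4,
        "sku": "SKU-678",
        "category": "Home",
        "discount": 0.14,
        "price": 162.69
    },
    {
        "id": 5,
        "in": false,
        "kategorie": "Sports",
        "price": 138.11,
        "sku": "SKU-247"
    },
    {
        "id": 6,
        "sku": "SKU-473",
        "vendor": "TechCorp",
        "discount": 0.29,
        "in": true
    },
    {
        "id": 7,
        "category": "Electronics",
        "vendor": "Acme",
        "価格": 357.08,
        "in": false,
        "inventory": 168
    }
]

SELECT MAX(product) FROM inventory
6707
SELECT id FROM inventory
[1, 2, 3, 4, 5, 6, 7]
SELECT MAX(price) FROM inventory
393.73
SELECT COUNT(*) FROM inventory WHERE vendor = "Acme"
2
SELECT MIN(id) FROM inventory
1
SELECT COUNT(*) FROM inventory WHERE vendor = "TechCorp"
1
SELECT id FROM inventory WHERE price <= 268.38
[1, 4, 5]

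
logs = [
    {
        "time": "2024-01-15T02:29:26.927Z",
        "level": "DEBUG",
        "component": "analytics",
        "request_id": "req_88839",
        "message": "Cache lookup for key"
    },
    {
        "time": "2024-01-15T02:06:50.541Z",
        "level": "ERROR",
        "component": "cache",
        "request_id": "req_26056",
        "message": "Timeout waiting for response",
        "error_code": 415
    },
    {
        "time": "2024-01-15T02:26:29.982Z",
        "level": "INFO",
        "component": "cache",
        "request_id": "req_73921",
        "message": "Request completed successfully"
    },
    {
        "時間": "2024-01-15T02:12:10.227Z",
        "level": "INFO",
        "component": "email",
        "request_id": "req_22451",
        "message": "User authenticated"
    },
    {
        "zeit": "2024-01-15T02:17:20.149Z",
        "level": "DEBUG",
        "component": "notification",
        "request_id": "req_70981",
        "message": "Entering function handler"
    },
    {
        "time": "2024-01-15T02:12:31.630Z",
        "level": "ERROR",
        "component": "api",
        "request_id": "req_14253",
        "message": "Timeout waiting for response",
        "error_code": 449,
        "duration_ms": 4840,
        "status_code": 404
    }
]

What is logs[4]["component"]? "notification"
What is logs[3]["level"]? "INFO"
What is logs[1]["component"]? "cache"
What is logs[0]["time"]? "2024-01-15T02:29:26.927Z"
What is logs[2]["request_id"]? "req_73921"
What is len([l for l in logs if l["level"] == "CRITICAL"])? 0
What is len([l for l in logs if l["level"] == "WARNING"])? 0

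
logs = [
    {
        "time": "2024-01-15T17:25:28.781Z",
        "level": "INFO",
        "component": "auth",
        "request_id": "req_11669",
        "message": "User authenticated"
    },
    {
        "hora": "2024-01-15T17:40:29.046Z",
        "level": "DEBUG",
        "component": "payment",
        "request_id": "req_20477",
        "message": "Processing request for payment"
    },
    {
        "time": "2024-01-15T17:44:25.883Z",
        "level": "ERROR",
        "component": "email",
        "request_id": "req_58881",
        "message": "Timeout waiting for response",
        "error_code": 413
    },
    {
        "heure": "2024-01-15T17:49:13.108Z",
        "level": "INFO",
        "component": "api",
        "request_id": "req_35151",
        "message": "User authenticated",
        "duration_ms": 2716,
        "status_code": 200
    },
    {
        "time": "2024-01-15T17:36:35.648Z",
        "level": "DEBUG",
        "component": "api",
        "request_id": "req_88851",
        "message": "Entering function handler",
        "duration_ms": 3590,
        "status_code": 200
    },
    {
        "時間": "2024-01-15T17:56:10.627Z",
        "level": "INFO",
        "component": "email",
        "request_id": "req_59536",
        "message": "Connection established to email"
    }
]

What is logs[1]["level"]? "DEBUG"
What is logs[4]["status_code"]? 200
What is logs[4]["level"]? "DEBUG"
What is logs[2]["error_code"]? 413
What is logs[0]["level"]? "INFO"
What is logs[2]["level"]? "ERROR"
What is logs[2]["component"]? "email"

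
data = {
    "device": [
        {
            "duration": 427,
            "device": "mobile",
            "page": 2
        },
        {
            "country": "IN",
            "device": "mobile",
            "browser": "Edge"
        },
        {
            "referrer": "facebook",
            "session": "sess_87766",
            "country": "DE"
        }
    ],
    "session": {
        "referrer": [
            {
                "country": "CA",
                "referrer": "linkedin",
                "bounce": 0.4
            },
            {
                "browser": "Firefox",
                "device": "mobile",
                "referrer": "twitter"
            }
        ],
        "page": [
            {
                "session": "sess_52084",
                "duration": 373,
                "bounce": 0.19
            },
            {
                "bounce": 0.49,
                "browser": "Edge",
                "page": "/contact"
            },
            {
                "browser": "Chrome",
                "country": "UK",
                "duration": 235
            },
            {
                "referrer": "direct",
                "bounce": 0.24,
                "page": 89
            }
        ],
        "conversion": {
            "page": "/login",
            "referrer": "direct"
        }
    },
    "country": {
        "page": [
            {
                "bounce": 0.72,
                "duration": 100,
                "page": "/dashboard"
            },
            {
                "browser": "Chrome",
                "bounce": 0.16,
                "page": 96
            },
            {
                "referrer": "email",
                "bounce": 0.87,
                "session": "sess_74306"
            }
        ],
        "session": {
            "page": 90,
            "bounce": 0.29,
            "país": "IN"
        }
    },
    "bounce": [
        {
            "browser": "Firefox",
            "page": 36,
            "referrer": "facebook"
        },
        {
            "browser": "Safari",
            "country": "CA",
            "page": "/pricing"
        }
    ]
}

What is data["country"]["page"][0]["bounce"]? 0.72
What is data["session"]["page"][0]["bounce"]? 0.19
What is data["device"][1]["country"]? "IN"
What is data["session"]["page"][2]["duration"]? 235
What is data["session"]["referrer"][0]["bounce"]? 0.4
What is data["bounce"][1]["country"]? "CA"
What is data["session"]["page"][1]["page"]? "/contact"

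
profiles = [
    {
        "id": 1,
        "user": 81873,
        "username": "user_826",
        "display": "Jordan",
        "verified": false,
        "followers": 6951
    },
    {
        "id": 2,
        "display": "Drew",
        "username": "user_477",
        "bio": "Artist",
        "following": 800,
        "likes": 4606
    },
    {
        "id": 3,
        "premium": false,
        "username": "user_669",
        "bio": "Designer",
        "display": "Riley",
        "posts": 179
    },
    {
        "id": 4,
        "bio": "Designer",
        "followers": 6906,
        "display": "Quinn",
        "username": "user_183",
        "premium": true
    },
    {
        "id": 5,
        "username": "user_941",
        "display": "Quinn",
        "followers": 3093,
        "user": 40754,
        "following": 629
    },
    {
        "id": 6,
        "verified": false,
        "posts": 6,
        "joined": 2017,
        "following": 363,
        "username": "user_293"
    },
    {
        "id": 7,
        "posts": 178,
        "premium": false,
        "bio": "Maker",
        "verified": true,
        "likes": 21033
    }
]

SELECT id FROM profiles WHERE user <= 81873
[1, 5]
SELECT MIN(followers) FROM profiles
3093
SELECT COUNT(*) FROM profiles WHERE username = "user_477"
1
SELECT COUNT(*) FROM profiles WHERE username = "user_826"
1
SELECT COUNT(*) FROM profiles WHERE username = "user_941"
1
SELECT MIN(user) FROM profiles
40754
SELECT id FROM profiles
[1, 2, 3, 4, 5, 6, 7]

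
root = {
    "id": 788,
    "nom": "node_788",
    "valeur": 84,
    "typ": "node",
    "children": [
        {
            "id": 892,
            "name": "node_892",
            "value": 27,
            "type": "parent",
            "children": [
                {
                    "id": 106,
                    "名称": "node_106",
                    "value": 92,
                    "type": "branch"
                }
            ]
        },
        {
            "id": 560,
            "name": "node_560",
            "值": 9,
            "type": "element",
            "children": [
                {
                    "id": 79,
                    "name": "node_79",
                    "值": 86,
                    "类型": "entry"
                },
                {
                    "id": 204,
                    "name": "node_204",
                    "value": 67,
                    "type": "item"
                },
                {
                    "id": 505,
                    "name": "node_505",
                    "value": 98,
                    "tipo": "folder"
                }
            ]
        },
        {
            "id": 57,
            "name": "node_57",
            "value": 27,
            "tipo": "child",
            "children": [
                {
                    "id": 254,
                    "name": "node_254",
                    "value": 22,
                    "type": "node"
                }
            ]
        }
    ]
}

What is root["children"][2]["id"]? 57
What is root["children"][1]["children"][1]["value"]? 67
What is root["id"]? 788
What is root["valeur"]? 84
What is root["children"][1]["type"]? "element"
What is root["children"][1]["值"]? 9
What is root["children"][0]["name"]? "node_892"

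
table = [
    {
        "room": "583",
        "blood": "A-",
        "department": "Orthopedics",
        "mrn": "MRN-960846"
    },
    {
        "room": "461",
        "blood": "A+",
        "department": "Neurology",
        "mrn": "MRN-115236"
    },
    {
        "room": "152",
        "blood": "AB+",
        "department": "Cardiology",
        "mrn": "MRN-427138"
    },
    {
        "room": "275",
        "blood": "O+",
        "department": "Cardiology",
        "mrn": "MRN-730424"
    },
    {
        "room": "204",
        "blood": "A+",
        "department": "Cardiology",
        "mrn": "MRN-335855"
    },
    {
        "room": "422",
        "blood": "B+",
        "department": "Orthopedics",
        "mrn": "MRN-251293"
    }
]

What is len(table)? 6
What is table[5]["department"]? "Orthopedics"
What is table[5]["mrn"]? "MRN-251293"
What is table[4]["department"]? "Cardiology"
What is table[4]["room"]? "204"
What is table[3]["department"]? "Cardiology"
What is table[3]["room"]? "275"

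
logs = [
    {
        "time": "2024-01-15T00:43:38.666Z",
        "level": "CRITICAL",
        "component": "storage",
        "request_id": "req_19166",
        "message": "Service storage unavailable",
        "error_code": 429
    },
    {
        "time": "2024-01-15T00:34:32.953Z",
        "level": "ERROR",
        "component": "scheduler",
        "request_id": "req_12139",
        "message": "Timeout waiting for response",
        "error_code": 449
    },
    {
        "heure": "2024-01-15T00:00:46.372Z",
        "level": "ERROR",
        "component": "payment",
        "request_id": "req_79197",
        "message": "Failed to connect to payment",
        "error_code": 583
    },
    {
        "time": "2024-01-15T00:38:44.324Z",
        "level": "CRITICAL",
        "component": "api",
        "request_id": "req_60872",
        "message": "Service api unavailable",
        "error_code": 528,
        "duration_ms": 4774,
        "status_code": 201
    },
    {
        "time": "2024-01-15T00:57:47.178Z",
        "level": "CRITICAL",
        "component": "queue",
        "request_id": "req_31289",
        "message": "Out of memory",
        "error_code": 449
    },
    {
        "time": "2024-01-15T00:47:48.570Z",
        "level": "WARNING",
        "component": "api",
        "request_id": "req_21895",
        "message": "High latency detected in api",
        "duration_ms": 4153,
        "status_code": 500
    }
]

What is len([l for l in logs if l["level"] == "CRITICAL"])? 3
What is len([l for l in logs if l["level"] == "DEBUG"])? 0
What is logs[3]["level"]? "CRITICAL"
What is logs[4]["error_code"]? 449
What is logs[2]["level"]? "ERROR"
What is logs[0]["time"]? "2024-01-15T00:43:38.666Z"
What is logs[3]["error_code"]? 528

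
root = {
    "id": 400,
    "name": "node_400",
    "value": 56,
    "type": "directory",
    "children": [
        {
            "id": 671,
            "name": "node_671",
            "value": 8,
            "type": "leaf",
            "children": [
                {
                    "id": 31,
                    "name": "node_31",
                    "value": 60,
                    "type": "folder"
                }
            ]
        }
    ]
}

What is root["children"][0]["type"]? "leaf"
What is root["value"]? 56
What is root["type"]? "directory"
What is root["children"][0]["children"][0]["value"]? 60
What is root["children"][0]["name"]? "node_671"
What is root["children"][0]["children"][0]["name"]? "node_31"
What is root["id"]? 400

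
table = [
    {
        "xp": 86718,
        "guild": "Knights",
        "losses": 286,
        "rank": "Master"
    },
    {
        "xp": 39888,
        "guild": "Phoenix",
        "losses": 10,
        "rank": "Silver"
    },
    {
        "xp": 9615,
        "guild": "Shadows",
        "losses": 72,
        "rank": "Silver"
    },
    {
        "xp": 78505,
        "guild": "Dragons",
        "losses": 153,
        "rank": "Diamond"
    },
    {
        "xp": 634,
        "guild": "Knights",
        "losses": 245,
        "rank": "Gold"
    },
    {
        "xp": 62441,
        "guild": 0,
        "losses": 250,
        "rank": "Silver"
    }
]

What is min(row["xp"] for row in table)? 634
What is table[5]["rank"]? "Silver"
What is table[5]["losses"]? 250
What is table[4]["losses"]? 245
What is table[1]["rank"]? "Silver"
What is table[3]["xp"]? 78505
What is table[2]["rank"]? "Silver"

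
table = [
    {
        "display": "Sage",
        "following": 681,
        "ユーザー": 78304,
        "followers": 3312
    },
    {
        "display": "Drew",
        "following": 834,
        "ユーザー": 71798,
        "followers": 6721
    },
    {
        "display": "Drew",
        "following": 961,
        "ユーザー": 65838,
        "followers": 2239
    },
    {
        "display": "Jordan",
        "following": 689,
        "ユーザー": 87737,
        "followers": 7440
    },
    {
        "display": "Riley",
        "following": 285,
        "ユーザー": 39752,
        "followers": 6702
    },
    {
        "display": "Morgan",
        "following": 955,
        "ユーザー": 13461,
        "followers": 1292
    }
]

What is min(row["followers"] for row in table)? 1292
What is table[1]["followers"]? 6721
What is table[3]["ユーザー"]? 87737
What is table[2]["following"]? 961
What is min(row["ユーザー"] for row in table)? 13461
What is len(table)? 6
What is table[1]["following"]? 834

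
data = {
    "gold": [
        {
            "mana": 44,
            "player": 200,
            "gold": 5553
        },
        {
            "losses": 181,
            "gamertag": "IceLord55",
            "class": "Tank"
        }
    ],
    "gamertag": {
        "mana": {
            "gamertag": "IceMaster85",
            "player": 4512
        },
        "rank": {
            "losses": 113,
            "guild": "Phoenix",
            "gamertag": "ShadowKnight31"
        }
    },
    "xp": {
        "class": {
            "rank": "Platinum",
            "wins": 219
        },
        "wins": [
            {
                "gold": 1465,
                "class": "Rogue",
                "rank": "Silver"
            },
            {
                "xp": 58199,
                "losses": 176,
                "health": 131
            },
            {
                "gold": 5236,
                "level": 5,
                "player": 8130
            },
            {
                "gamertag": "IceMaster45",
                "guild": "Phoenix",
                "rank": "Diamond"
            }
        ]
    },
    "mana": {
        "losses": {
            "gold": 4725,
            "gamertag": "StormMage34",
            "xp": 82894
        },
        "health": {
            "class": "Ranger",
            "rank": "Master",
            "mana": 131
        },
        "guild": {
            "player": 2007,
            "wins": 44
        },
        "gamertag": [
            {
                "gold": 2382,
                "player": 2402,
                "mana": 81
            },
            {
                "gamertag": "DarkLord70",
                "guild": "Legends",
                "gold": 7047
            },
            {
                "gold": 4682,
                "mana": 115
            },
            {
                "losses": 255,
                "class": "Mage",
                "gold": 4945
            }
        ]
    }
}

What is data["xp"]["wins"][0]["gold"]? 1465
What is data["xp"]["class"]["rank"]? "Platinum"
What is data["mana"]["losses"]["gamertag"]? "StormMage34"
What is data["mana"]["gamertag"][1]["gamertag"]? "DarkLord70"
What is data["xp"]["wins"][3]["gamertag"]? "IceMaster45"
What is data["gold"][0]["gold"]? 5553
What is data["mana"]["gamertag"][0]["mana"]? 81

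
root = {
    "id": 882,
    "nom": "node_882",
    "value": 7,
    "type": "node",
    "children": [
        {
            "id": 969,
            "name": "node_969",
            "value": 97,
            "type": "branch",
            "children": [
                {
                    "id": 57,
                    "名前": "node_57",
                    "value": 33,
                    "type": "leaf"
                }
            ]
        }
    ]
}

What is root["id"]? 882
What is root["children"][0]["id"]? 969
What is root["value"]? 7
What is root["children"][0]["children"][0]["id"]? 57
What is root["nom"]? "node_882"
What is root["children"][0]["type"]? "branch"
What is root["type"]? "node"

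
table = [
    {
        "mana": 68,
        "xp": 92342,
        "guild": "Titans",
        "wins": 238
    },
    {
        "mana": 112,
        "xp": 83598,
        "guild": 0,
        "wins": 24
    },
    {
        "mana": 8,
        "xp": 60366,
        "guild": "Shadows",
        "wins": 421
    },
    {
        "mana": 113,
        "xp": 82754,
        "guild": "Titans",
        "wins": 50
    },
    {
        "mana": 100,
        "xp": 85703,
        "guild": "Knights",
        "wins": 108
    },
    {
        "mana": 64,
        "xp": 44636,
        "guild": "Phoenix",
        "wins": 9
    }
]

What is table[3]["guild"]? "Titans"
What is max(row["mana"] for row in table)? 113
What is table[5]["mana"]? 64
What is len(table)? 6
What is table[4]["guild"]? "Knights"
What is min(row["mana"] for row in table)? 8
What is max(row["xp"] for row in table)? 92342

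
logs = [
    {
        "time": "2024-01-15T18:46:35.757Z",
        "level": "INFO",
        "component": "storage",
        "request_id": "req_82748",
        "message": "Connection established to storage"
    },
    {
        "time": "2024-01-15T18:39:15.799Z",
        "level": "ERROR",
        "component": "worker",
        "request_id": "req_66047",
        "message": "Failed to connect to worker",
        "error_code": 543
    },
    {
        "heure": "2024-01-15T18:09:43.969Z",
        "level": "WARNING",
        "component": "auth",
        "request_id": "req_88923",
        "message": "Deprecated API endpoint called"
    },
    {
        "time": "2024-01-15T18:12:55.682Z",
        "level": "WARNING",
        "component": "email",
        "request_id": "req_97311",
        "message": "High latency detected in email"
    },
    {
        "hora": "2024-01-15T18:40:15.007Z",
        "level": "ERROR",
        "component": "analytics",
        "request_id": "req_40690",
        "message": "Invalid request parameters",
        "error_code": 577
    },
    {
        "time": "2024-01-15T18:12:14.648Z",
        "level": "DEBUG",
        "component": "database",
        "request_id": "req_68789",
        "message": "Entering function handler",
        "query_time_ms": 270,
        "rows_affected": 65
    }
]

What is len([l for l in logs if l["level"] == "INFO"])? 1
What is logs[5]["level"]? "DEBUG"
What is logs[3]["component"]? "email"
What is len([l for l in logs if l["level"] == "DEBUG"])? 1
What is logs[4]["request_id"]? "req_40690"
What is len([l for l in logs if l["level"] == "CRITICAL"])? 0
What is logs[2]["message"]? "Deprecated API endpoint called"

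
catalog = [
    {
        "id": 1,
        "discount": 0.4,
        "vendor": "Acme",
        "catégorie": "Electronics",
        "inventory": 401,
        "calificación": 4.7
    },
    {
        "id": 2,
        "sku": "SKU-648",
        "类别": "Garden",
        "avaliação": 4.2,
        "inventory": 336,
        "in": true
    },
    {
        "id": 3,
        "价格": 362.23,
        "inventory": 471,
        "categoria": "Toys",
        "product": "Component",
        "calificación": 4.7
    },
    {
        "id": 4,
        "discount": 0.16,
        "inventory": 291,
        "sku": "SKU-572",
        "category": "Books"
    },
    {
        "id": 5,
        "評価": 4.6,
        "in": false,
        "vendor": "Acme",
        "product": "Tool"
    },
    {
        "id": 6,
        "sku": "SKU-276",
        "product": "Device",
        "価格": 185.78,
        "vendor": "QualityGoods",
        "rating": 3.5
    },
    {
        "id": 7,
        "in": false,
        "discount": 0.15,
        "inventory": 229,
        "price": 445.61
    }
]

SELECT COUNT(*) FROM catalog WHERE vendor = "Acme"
2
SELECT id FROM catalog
[1, 2, 3, 4, 5, 6, 7]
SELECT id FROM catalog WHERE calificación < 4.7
[]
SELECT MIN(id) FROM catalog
1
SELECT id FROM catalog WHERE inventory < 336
[4, 7]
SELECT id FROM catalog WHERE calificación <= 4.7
[1, 3]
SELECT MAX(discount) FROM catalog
0.4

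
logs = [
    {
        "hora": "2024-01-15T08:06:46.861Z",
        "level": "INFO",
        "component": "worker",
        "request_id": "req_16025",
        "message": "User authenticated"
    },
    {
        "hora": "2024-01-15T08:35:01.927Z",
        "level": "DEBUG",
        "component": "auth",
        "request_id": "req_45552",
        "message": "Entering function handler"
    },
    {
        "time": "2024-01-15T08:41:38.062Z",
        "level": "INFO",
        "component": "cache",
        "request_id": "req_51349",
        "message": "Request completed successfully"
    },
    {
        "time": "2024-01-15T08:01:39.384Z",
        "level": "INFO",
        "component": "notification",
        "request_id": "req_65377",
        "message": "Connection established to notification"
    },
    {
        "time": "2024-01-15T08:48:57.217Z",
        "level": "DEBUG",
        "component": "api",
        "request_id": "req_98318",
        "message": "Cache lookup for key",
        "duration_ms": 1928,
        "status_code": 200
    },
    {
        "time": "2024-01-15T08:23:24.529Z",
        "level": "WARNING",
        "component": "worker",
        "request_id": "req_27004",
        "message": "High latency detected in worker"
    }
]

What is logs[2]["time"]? "2024-01-15T08:41:38.062Z"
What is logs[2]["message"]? "Request completed successfully"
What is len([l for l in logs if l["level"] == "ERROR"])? 0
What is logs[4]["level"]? "DEBUG"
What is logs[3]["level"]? "INFO"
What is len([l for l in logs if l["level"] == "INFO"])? 3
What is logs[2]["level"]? "INFO"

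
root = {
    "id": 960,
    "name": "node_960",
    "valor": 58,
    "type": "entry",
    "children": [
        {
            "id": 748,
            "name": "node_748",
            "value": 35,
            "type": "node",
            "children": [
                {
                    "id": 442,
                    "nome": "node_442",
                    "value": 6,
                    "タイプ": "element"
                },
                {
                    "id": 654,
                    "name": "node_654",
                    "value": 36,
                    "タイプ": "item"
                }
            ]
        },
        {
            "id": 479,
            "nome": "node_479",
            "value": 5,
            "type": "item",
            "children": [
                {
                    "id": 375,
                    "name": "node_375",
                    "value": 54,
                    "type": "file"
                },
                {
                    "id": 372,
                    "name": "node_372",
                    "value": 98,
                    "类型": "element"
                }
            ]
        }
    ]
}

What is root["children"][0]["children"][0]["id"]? 442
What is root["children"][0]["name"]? "node_748"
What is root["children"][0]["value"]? 35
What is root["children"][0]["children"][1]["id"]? 654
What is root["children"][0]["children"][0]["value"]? 6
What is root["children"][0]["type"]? "node"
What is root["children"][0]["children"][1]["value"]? 36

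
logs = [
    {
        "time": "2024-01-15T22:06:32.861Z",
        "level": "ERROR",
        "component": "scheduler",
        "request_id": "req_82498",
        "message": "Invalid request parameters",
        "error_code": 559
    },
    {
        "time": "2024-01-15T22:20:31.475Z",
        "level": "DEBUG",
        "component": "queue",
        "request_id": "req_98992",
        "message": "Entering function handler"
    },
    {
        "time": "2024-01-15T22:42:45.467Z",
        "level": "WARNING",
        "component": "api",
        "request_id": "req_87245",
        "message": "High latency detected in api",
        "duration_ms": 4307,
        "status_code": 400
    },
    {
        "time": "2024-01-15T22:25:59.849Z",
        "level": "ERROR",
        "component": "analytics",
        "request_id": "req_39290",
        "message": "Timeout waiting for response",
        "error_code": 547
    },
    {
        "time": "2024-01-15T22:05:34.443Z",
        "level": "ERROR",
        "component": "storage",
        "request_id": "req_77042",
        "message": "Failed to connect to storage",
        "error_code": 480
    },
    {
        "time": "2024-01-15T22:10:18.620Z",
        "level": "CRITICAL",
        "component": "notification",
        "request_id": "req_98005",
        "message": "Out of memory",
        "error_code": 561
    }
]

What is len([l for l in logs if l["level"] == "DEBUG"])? 1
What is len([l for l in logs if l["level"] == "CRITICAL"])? 1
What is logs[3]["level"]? "ERROR"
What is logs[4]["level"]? "ERROR"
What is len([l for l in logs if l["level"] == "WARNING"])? 1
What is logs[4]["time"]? "2024-01-15T22:05:34.443Z"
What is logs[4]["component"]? "storage"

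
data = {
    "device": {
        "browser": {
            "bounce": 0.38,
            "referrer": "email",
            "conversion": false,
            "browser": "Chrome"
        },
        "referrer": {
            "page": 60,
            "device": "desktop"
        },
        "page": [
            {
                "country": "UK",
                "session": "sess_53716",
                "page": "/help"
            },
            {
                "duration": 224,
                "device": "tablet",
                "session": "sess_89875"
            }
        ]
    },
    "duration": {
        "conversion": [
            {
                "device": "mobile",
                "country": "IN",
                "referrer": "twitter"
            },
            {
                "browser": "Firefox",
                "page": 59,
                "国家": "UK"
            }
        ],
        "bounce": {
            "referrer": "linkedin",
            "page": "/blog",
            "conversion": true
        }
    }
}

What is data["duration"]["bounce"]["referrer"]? "linkedin"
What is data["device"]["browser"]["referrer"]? "email"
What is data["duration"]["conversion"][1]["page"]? 59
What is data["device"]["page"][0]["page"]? "/help"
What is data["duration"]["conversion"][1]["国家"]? "UK"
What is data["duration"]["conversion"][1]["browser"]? "Firefox"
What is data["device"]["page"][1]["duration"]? 224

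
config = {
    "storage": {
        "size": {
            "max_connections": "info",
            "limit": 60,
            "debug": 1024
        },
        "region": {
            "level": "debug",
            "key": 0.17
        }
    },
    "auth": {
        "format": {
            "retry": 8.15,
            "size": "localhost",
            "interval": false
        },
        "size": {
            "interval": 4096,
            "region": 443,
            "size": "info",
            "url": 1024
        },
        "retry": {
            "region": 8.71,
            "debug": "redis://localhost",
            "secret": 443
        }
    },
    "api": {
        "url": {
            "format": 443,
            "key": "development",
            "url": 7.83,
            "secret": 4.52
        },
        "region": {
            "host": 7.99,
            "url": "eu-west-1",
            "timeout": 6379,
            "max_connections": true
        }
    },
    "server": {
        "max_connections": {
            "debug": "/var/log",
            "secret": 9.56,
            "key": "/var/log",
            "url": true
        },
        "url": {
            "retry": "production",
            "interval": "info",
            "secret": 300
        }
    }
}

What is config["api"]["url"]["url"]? 7.83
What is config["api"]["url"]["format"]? 443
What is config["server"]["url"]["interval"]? "info"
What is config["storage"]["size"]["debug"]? 1024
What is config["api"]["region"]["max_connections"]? True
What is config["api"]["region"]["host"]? 7.99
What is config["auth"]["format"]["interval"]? False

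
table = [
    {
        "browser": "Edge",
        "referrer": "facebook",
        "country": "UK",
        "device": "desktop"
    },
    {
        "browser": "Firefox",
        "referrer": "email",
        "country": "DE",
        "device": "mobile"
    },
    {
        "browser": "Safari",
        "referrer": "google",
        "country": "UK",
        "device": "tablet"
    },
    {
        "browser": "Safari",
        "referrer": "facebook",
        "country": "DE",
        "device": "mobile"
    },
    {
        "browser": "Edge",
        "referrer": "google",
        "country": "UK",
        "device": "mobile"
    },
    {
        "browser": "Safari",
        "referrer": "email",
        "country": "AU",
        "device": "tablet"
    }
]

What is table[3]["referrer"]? "facebook"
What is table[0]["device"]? "desktop"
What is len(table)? 6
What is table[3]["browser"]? "Safari"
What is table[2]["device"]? "tablet"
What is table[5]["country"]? "AU"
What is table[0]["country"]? "UK"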